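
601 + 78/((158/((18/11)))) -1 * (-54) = 569897/869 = 655.81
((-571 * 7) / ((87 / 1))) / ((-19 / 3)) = 3997 / 551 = 7.25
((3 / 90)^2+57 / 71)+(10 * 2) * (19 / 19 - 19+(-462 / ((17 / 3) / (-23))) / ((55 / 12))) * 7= 59484616507 / 1086300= 54758.92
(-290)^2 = 84100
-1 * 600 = -600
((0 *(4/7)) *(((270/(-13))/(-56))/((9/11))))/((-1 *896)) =0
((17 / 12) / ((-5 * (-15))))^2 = 289 / 810000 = 0.00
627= 627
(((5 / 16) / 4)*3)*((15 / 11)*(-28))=-1575 / 176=-8.95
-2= -2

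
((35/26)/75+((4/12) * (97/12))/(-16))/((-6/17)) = 95761/224640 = 0.43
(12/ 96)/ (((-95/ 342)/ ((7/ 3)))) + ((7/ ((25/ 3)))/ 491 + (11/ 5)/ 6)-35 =-35.68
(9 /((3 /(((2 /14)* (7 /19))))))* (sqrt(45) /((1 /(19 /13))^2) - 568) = -1704 /19 + 171* sqrt(5) /169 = -87.42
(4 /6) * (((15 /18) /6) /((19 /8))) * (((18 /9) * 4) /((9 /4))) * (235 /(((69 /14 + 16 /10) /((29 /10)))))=30531200 /2109969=14.47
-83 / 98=-0.85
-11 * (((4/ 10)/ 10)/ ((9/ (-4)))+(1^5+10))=-27181/ 225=-120.80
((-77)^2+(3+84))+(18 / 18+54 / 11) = 66241 / 11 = 6021.91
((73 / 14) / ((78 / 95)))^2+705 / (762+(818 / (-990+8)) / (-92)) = 1693449585878065 / 41046367379472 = 41.26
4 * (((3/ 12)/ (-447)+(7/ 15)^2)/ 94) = 29129/ 3151350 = 0.01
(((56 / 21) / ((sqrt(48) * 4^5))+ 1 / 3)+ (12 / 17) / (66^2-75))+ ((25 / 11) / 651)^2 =sqrt(3) / 4608+ 414886816072 / 1243999603539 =0.33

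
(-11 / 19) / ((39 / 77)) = -847 / 741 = -1.14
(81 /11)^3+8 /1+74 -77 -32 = 495504 /1331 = 372.28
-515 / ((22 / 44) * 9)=-1030 / 9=-114.44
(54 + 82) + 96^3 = 884872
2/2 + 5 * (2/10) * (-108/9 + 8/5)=-47/5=-9.40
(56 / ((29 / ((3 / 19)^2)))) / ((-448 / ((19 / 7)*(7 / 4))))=-9 / 17632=-0.00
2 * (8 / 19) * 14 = 224 / 19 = 11.79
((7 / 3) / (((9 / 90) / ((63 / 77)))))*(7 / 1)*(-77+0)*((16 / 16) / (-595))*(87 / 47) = 25578 / 799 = 32.01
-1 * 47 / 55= -0.85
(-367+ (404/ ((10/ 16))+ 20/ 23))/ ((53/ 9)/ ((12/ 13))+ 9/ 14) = 24366636/ 610535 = 39.91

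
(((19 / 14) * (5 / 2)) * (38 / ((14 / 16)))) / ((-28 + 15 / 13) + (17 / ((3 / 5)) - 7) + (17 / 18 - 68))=-1689480 / 832069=-2.03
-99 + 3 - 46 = -142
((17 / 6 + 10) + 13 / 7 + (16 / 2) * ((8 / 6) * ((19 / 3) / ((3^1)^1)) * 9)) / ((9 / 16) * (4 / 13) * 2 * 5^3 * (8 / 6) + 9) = 2327 / 714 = 3.26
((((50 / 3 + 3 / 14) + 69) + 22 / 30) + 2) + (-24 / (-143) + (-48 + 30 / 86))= 17703997 / 430430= 41.13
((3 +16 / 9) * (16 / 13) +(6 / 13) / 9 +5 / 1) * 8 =10232 / 117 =87.45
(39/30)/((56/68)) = 221/140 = 1.58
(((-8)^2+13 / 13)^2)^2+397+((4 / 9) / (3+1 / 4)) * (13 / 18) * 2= 1445932798 / 81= 17851022.20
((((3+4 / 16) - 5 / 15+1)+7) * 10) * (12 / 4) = 327.50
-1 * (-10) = 10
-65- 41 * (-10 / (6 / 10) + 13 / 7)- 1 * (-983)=1525.19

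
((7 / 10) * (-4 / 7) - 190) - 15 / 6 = -192.90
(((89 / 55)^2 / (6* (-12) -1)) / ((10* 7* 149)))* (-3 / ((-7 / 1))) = -0.00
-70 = -70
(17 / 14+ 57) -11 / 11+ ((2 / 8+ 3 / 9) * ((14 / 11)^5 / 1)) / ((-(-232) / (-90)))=3691641099 / 65386706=56.46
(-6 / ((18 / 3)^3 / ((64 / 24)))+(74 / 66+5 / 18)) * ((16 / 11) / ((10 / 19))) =59812 / 16335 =3.66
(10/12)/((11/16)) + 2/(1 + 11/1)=91/66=1.38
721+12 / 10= 3611 / 5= 722.20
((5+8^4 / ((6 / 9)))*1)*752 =4624048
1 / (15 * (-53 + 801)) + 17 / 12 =3974 / 2805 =1.42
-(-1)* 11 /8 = 1.38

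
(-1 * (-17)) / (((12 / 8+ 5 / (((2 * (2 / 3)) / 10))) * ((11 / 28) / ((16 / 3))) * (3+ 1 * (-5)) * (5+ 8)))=-3808 / 16731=-0.23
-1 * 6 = -6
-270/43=-6.28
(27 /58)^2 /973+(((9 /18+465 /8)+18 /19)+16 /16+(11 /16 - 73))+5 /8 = -2764956643 /248761072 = -11.11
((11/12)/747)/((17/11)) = 121/152388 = 0.00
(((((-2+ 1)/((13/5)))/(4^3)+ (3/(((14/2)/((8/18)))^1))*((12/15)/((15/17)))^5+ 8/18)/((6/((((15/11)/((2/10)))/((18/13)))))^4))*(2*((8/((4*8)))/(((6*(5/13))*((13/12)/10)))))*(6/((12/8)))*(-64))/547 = -50568395120366513/214508082171952800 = -0.24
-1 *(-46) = 46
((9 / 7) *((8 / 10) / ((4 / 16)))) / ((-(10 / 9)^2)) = -2916 / 875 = -3.33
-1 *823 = -823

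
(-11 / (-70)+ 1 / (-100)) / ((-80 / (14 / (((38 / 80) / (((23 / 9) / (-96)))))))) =2369 / 1641600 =0.00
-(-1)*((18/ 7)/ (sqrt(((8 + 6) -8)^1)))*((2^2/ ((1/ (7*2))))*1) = 24*sqrt(6) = 58.79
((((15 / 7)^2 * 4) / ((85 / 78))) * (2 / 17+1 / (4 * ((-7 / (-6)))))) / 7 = 554580 / 693889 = 0.80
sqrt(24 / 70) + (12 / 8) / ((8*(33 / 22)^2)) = 1 / 12 + 2*sqrt(105) / 35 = 0.67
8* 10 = 80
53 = 53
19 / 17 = 1.12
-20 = -20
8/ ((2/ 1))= 4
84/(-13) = -84/13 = -6.46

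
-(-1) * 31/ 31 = 1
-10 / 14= -5 / 7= -0.71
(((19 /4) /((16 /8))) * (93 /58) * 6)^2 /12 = 9366867 /215296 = 43.51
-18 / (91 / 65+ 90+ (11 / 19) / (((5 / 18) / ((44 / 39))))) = -22230 / 115783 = -0.19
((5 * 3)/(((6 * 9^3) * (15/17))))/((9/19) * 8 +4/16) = 646/671409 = 0.00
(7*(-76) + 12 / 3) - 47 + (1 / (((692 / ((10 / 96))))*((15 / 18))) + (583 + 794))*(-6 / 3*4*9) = -69005557 / 692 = -99719.01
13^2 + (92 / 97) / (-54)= 442565 / 2619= 168.98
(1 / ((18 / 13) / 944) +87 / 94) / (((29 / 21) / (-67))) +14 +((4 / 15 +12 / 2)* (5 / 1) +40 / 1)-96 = -270966155 / 8178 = -33133.55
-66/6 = -11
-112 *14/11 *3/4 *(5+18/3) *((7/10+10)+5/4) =-70266/5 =-14053.20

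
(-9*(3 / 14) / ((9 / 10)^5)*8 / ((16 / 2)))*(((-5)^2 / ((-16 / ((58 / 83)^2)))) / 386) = 131406250 / 20354494293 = 0.01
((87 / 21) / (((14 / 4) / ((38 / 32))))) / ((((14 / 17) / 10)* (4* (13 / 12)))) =140505 / 35672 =3.94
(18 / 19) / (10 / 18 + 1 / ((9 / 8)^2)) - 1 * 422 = -872504 / 2071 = -421.30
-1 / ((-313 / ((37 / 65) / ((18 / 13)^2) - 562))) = -909959 / 507060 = -1.79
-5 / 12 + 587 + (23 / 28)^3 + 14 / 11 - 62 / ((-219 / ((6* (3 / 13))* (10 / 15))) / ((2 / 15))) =588.45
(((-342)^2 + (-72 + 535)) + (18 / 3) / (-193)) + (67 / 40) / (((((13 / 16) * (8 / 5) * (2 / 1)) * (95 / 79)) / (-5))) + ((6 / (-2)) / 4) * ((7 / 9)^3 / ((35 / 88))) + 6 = 117429.40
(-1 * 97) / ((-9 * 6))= 97 / 54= 1.80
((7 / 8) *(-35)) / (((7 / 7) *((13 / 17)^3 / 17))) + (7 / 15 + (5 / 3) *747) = 21415157 / 263640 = 81.23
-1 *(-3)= 3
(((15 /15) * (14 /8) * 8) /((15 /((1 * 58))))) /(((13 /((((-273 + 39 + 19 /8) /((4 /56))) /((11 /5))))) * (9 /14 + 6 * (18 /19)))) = -41200474 /42471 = -970.08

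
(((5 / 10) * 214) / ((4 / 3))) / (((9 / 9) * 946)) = 321 / 3784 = 0.08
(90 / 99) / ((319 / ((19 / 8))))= 0.01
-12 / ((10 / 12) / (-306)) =22032 / 5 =4406.40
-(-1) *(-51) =-51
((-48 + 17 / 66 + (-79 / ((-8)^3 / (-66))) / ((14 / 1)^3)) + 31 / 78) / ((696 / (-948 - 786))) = 4123701900323 / 34957418496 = 117.96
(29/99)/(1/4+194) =116/76923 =0.00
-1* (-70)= 70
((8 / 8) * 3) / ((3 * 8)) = 1 / 8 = 0.12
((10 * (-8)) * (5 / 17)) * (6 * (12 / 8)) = -3600 / 17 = -211.76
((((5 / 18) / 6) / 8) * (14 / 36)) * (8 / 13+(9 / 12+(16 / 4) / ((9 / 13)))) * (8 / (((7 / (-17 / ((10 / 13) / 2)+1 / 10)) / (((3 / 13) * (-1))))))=163807 / 876096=0.19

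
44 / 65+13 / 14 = 1461 / 910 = 1.61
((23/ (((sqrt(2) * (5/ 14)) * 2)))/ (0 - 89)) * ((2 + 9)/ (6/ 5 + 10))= -253 * sqrt(2)/ 1424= -0.25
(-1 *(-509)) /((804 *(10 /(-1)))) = -509 /8040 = -0.06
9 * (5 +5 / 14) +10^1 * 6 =1515 / 14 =108.21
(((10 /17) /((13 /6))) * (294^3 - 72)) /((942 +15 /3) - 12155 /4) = -2032968960 /616369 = -3298.30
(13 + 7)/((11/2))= 40/11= 3.64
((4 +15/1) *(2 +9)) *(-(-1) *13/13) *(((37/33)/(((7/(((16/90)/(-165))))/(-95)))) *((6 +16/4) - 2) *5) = 854848/6237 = 137.06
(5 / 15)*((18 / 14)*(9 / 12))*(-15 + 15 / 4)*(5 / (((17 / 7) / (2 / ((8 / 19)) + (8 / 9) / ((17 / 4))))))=-36.92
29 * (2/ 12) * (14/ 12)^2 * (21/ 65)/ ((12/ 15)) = 9947/ 3744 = 2.66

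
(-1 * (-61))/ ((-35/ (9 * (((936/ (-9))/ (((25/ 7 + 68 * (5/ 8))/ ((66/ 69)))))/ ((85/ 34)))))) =1674816/ 123625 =13.55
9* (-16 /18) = -8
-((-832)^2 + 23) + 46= -692201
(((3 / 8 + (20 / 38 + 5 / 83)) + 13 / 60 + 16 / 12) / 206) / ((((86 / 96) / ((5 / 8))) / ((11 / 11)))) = 475287 / 55876264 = 0.01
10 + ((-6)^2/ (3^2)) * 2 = 18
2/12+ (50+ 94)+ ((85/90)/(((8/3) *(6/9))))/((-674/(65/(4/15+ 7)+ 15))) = 508318165/3526368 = 144.15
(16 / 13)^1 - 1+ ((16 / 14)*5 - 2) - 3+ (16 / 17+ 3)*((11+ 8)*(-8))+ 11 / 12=-11086367 / 18564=-597.20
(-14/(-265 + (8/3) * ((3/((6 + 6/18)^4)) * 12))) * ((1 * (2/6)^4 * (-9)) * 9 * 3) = -5473482/34527289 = -0.16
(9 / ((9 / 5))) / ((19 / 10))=50 / 19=2.63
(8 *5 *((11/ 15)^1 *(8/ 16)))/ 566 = 22/ 849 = 0.03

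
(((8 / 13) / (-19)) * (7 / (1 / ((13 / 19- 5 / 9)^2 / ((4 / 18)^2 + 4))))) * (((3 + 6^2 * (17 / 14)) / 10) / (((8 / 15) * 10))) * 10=-118701 / 14623388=-0.01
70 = 70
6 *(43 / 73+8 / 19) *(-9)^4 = 55151766 / 1387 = 39763.35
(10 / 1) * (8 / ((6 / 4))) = 160 / 3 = 53.33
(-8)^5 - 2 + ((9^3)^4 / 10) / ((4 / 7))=1977005444567 / 40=49425136114.18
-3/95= -0.03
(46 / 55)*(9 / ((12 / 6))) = 207 / 55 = 3.76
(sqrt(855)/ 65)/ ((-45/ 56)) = -0.56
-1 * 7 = -7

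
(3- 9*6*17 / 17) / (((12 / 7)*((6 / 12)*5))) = -119 / 10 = -11.90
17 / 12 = 1.42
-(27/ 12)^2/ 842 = -81/ 13472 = -0.01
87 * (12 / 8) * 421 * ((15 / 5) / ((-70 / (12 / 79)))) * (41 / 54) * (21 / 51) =-1501707 / 13430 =-111.82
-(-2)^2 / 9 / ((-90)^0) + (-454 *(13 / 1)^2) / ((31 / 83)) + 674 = -57126400 / 279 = -204754.12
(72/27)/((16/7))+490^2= 1440607/6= 240101.17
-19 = -19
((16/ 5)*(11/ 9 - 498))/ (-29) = 71536/ 1305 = 54.82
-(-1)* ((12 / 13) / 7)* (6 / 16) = 9 / 182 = 0.05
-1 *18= -18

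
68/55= 1.24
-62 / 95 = -0.65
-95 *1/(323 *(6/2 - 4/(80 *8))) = -800/8143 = -0.10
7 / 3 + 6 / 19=151 / 57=2.65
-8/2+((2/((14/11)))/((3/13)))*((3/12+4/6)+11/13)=2017/252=8.00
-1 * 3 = -3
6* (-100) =-600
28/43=0.65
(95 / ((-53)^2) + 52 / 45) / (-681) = -150343 / 86081805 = -0.00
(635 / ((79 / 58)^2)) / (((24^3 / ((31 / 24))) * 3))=16555085 / 1552960512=0.01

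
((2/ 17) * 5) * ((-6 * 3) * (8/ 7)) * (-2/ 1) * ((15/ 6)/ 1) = 7200/ 119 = 60.50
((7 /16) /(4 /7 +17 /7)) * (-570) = -665 /8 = -83.12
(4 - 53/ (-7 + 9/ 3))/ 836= 69/ 3344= 0.02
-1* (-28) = 28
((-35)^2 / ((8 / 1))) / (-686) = -25 / 112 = -0.22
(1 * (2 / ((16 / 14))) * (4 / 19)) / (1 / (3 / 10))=0.11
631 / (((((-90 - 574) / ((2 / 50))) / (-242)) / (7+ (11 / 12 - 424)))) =-3827.52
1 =1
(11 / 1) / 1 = 11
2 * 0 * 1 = 0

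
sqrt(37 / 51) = sqrt(1887) / 51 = 0.85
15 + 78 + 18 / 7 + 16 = 781 / 7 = 111.57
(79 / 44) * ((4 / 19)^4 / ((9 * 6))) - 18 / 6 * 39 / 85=-4528309549 / 3289953645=-1.38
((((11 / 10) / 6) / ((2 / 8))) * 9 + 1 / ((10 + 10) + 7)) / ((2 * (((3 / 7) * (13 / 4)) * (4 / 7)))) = 21952 / 5265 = 4.17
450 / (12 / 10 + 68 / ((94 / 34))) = 52875 / 3031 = 17.44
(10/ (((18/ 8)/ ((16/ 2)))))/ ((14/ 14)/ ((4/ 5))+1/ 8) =2560/ 99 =25.86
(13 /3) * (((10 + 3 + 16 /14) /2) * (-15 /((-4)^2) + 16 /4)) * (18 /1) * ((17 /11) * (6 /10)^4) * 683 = 2310786387 /10000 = 231078.64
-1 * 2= -2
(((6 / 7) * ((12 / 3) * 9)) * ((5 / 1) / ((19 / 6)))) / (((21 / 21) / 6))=38880 / 133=292.33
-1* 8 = -8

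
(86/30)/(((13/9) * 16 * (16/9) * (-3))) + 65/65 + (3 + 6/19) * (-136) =-142262713/316160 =-449.97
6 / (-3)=-2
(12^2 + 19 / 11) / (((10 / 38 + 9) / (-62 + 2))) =-456855 / 484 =-943.92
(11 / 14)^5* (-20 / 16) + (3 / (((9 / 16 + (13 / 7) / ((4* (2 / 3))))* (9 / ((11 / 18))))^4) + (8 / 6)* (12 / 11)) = 144982680855743339734753 / 134211004329961740246912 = 1.08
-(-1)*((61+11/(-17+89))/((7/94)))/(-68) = -1739/144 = -12.08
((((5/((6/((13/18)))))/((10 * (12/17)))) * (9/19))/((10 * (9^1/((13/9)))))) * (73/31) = 209729/137401920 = 0.00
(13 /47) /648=13 /30456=0.00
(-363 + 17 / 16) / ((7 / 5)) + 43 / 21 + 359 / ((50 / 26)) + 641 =685441 / 1200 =571.20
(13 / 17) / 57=13 / 969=0.01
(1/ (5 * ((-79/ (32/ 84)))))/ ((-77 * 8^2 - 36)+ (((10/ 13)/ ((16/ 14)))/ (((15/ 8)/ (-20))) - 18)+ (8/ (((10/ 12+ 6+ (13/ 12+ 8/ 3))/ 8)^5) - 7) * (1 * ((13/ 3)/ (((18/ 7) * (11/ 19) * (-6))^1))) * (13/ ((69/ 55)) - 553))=140827503285591408/ 921706960990187200538045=0.00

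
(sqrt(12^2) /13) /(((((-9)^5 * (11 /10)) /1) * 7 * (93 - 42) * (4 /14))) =-20 /143548119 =-0.00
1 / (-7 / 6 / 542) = -464.57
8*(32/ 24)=32/ 3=10.67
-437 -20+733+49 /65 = 17989 /65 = 276.75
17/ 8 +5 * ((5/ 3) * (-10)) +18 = -1517/ 24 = -63.21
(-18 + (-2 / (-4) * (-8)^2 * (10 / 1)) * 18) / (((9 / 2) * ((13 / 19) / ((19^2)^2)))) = 3159502324 / 13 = 243038640.31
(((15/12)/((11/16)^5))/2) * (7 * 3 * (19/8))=202.95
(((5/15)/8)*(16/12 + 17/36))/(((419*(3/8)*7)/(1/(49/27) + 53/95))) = 33553/442360926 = 0.00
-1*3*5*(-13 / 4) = 195 / 4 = 48.75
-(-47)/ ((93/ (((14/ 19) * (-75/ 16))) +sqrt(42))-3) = -2.00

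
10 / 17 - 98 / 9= -1576 / 153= -10.30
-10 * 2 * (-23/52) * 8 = 920/13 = 70.77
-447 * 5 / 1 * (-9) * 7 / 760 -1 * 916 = -111071 / 152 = -730.73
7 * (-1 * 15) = -105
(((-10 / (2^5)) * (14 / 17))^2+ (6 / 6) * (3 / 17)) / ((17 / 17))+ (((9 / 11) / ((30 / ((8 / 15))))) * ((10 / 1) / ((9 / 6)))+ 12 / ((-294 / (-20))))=172868029 / 149540160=1.16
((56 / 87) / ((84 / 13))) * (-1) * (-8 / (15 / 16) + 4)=1768 / 3915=0.45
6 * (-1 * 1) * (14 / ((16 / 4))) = -21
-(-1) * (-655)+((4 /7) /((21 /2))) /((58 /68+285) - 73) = -655.00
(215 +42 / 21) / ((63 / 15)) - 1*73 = -64 / 3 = -21.33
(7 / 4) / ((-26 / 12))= -21 / 26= -0.81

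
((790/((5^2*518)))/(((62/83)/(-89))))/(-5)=583573/401450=1.45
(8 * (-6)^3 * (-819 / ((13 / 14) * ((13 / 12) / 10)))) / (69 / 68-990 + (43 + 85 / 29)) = -120220692480 / 8058713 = -14918.10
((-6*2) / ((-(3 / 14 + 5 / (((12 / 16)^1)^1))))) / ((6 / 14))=1176 / 289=4.07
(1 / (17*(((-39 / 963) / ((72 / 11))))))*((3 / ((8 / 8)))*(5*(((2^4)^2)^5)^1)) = -381178691117383680 / 2431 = -156799132504065.68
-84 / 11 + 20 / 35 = -544 / 77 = -7.06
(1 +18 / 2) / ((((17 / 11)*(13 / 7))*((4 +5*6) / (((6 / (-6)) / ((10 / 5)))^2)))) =385 / 15028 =0.03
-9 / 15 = -3 / 5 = -0.60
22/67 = 0.33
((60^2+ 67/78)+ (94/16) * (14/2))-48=1121323/312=3593.98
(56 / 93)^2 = 3136 / 8649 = 0.36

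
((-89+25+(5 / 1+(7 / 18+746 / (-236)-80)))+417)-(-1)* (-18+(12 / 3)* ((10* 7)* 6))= 1028668 / 531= 1937.23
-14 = -14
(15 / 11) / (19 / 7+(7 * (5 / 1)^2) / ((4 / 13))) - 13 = -2287723 / 176011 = -13.00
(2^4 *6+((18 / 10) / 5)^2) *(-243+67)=-10574256 / 625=-16918.81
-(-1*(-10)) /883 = -10 /883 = -0.01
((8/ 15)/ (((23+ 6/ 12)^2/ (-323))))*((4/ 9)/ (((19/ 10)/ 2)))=-8704/ 59643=-0.15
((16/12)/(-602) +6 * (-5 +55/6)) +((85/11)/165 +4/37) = 33895234/1347577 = 25.15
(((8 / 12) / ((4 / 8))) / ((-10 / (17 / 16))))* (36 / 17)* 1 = -3 / 10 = -0.30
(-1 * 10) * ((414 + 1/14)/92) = -28985/644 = -45.01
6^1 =6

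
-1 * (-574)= 574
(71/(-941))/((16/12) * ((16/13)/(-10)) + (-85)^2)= -0.00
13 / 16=0.81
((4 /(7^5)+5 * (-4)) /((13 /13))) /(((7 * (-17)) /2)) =672272 /2000033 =0.34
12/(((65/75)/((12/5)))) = 432/13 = 33.23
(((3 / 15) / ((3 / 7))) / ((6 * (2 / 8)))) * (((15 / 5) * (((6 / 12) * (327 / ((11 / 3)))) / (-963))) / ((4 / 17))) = -12971 / 70620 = -0.18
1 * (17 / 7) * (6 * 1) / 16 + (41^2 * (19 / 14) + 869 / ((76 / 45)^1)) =2975803 / 1064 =2796.81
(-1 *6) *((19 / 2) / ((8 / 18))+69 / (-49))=-23481 / 196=-119.80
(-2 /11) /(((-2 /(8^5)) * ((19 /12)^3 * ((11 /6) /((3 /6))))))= 169869312 /829939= 204.68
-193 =-193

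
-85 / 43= -1.98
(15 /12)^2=25 /16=1.56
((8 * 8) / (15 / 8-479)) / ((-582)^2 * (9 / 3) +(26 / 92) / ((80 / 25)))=-376832 / 2854744441769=-0.00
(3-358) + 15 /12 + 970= 2465 /4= 616.25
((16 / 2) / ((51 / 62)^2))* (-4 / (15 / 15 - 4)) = 123008 / 7803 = 15.76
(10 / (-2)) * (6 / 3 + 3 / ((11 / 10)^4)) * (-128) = 37940480 / 14641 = 2591.39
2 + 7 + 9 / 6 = 21 / 2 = 10.50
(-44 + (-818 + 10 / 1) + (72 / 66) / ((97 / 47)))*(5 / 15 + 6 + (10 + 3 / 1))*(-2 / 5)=7025888 / 1067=6584.71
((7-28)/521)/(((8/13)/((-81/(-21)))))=-0.25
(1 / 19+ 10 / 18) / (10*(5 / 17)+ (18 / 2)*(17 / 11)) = 19448 / 538821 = 0.04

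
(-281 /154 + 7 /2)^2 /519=5547 /1025717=0.01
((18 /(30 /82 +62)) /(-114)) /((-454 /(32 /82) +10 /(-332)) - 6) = 81672 /37723970755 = 0.00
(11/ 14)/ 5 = 11/ 70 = 0.16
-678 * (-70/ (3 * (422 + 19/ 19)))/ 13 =15820/ 5499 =2.88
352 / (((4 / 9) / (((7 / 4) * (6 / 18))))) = 462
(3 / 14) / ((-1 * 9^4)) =-1 / 30618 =-0.00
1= 1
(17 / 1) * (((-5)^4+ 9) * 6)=64668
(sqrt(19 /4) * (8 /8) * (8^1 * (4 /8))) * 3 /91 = 6 * sqrt(19) /91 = 0.29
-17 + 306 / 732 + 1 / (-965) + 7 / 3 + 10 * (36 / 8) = 10860709 / 353190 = 30.75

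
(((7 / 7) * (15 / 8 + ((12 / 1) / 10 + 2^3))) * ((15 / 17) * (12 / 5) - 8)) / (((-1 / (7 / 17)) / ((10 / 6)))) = 77525 / 1734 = 44.71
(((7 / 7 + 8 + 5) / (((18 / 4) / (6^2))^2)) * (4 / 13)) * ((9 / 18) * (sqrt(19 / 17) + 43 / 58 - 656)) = -34052480 / 377 + 1792 * sqrt(323) / 221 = -90179.15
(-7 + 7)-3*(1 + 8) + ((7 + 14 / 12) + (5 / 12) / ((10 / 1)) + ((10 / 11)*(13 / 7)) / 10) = -34415 / 1848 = -18.62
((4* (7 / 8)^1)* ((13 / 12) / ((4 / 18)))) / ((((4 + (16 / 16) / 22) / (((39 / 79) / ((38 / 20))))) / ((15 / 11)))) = 798525 / 534356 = 1.49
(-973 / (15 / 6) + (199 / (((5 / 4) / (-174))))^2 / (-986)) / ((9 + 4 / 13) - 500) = 4301868506 / 2711075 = 1586.78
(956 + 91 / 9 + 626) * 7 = 100303 / 9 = 11144.78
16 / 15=1.07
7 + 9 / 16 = 121 / 16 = 7.56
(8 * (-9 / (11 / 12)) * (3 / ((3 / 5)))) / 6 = -720 / 11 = -65.45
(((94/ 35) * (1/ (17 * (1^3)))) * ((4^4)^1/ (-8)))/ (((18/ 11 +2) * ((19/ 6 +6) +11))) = -2256/ 32725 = -0.07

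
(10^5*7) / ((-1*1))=-700000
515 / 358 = 1.44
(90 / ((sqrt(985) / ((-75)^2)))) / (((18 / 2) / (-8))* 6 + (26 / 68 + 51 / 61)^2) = -217762222500* sqrt(985) / 2230949549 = -3063.45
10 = 10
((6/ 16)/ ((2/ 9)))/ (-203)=-27/ 3248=-0.01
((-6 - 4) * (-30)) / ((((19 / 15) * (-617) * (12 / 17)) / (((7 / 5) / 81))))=-2975 / 316521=-0.01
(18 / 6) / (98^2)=3 / 9604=0.00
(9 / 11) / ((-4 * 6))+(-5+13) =701 / 88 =7.97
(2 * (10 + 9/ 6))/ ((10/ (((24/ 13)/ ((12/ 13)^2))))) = 299/ 60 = 4.98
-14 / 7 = -2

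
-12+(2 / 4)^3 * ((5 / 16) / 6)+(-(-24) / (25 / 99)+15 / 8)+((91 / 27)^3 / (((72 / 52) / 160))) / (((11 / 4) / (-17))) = -340013194375273 / 12471148800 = -27263.98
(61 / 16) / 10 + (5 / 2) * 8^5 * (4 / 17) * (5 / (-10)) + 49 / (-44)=-288380313 / 29920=-9638.38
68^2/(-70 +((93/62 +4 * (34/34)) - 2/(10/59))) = -46240/763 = -60.60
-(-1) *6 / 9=2 / 3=0.67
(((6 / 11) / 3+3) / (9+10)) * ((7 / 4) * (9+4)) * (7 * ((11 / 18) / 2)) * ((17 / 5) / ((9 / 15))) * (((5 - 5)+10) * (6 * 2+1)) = 24635975 / 4104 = 6002.92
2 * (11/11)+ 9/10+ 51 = 539/10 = 53.90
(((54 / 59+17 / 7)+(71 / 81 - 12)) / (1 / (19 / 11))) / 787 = -0.02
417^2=173889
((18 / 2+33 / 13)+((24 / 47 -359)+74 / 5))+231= -309016 / 3055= -101.15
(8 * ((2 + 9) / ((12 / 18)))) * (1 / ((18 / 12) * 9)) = 88 / 9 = 9.78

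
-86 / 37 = -2.32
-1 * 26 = -26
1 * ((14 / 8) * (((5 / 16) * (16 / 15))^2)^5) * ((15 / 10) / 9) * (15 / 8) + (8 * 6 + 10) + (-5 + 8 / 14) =1417176245 / 26453952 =53.57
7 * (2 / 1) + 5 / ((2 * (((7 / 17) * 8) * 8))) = 12629 / 896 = 14.09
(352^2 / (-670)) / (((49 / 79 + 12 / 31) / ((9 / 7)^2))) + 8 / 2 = -12127373068 / 40495805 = -299.47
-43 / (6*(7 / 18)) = -129 / 7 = -18.43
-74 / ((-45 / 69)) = 1702 / 15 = 113.47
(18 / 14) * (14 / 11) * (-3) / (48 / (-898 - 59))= 783 / 8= 97.88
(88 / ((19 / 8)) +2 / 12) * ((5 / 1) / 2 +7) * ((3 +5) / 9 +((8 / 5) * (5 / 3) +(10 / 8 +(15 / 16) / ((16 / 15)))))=55570571 / 27648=2009.93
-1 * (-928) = 928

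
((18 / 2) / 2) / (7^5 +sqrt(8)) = 151263 / 564950482 - 9 * sqrt(2) / 282475241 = 0.00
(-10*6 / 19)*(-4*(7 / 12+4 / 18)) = 580 / 57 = 10.18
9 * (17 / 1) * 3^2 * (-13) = -17901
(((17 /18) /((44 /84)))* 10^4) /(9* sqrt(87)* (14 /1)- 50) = 3718750 /5687187 + 3123750* sqrt(87) /1895729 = 16.02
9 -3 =6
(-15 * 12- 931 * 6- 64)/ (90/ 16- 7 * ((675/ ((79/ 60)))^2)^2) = 33029668688/ 2739336790877222661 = 0.00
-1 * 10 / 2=-5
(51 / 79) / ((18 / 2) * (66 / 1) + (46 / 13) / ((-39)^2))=1008423 / 927871432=0.00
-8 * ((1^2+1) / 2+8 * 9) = -584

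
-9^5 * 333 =-19663317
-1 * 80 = -80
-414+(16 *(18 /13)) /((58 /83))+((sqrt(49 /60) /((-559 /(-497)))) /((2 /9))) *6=-144126 /377+31311 *sqrt(15) /5590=-360.60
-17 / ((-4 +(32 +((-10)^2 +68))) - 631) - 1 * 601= -261418 / 435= -600.96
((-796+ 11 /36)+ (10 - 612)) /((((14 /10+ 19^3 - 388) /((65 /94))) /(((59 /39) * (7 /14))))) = -74217575 /657078048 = -0.11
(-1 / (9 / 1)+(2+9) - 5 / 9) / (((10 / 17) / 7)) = 3689 / 30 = 122.97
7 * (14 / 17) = 98 / 17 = 5.76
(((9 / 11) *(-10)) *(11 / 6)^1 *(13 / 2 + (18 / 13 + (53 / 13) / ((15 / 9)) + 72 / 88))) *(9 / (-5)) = 430461 / 1430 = 301.02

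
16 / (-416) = -1 / 26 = -0.04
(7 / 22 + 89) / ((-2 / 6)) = -5895 / 22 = -267.95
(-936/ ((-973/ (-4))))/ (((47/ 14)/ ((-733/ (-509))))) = -5488704/ 3325297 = -1.65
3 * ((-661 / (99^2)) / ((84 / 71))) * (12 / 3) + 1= 21676 / 68607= 0.32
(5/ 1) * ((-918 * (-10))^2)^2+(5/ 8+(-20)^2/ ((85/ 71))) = 4829249433196845525/ 136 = 35509187008800334.74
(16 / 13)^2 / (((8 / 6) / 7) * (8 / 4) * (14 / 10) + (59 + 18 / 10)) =96 / 3887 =0.02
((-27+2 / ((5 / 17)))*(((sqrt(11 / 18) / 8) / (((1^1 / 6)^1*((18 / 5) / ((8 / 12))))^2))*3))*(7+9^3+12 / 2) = -5424.52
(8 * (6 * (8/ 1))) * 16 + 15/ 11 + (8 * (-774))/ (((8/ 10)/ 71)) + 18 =-5977143/ 11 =-543376.64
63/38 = 1.66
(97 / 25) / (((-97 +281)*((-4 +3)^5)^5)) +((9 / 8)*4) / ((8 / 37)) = 20.79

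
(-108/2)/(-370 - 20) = 9/65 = 0.14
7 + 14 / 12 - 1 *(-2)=61 / 6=10.17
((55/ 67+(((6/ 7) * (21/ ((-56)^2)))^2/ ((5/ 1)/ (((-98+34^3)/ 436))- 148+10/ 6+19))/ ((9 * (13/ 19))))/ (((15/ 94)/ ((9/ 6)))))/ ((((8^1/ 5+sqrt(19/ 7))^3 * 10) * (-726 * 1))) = 5791619080584261964285/ 1168633489859030587392- 28123211712714288609275 * sqrt(133)/ 65443475432105712893952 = -0.00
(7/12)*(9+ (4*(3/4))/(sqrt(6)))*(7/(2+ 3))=49*sqrt(6)/120+ 147/20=8.35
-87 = -87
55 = 55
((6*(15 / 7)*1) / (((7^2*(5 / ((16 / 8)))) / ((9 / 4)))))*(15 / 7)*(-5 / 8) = -6075 / 19208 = -0.32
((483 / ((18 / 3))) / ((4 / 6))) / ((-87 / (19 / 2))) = -3059 / 232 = -13.19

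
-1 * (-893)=893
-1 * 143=-143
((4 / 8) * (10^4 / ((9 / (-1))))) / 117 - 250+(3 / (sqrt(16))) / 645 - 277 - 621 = -1043904787 / 905580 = -1152.75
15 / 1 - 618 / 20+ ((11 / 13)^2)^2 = -4394789 / 285610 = -15.39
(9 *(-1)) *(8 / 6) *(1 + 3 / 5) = -96 / 5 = -19.20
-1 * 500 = -500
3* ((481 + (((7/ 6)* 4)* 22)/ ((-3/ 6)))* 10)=8270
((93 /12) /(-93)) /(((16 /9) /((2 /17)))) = -3 /544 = -0.01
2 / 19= 0.11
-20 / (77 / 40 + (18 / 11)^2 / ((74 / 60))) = -4.88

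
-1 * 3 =-3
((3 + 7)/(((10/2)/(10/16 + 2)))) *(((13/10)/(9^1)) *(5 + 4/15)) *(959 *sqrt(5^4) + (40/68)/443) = 95753.49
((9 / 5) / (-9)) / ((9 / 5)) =-1 / 9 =-0.11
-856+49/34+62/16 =-115693/136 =-850.68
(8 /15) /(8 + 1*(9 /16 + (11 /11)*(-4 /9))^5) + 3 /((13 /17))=128458253706927 /32197121687185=3.99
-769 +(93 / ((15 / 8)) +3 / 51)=-719.34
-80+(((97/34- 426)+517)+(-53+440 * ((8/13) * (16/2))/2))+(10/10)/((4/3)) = 923497/884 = 1044.68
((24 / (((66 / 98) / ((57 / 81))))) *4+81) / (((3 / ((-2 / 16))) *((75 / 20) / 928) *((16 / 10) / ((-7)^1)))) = 21862694 / 2673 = 8179.08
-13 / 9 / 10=-0.14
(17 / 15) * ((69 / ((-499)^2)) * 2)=782 / 1245005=0.00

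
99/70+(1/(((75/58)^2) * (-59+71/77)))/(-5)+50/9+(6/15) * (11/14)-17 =-1069035538/110053125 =-9.71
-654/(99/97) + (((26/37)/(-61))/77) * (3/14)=-640.79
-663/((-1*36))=221/12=18.42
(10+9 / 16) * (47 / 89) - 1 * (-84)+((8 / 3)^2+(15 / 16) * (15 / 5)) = 318803 / 3204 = 99.50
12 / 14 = 6 / 7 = 0.86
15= 15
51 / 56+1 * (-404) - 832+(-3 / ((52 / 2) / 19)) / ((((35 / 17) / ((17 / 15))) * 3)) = -67457839 / 54600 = -1235.49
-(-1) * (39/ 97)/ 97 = 39/ 9409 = 0.00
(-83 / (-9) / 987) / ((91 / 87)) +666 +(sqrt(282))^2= 255441955 / 269451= 948.01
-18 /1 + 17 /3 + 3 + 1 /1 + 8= -1 /3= -0.33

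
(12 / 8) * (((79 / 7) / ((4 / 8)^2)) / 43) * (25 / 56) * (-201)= -1190925 / 8428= -141.31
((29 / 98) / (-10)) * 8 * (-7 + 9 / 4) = 551 / 490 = 1.12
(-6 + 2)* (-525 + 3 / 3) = 2096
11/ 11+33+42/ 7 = 40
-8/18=-4/9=-0.44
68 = 68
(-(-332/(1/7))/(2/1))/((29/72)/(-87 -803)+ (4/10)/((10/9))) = 3231.84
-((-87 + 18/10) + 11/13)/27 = 5483/1755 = 3.12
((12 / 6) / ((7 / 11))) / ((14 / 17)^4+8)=918731 / 2473044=0.37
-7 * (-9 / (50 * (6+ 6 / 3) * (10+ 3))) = 63 / 5200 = 0.01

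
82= 82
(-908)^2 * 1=824464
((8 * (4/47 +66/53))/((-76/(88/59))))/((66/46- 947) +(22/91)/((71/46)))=10834347524/49038420350109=0.00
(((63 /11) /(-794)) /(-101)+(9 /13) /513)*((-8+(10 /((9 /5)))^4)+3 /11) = 63338181441355 /47175389249274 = 1.34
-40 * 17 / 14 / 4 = -85 / 7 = -12.14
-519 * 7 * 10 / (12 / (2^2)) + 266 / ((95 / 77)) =-59472 / 5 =-11894.40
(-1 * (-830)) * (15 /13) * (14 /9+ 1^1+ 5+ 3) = 394250 /39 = 10108.97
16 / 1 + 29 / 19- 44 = -503 / 19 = -26.47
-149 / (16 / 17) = -2533 / 16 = -158.31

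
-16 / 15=-1.07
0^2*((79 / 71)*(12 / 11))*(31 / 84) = 0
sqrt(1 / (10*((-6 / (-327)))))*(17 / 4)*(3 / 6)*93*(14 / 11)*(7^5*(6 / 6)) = 186003069*sqrt(545) / 440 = 9868830.38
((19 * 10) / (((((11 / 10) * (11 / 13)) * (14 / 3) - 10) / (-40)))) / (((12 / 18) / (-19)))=-38292.84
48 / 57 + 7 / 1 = 149 / 19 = 7.84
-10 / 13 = -0.77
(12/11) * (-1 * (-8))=96/11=8.73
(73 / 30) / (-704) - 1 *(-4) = 84407 / 21120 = 4.00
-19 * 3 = -57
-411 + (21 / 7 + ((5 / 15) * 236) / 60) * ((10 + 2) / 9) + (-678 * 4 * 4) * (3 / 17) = -5323493 / 2295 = -2319.60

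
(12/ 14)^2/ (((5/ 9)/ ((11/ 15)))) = 1188/ 1225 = 0.97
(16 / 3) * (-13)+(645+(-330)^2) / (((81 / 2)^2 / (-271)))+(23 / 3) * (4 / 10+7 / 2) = -396685007 / 21870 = -18138.32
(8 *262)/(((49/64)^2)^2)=35165044736/5764801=6099.96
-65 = -65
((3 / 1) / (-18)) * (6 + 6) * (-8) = 16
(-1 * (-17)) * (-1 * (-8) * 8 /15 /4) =272 /15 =18.13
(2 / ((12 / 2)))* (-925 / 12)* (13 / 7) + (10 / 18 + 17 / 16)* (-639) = -1090309 / 1008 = -1081.66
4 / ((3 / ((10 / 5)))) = 8 / 3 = 2.67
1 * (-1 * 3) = -3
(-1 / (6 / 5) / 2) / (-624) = 5 / 7488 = 0.00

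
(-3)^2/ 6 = 3/ 2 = 1.50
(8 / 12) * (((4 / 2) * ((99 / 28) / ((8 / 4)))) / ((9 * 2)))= 11 / 84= 0.13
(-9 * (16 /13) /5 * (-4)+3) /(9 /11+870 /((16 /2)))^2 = 497552 /503577555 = 0.00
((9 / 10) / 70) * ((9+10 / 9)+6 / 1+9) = 0.32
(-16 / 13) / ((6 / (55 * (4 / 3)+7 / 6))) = -596 / 39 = -15.28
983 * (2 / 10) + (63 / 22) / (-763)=2357189 / 11990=196.60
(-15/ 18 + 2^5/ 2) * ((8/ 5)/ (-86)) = -182/ 645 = -0.28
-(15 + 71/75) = -1196/75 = -15.95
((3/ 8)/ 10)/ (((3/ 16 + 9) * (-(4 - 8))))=1/ 980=0.00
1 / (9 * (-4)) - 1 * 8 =-289 / 36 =-8.03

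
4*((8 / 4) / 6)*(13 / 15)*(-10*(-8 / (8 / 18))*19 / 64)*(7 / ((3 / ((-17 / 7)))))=-349.92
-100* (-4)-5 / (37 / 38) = 14610 / 37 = 394.86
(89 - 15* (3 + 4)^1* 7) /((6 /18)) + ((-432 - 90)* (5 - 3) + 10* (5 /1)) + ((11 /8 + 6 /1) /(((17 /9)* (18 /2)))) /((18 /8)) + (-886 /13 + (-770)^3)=-1816100207845 /3978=-456535999.96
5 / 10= 1 / 2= 0.50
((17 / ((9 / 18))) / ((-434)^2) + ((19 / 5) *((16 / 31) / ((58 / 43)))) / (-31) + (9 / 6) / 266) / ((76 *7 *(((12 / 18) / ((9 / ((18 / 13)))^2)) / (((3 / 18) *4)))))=-3603105181 / 1104263419840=-0.00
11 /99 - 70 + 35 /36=-827 /12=-68.92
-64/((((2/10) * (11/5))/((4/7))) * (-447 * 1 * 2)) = 3200/34419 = 0.09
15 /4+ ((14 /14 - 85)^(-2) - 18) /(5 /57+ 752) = 375691447 /100827888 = 3.73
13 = 13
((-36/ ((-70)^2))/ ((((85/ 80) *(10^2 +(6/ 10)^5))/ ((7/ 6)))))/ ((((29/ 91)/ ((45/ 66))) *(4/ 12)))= -877500/ 1696005289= -0.00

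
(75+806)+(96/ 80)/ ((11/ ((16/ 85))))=4118771/ 4675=881.02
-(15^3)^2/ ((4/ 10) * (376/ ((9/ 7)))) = -512578125/ 5264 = -97374.26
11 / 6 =1.83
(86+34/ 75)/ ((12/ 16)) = 25936/ 225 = 115.27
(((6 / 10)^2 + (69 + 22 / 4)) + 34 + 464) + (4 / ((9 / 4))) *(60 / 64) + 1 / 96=1378889 / 2400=574.54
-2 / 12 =-0.17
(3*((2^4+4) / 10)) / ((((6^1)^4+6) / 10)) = 10 / 217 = 0.05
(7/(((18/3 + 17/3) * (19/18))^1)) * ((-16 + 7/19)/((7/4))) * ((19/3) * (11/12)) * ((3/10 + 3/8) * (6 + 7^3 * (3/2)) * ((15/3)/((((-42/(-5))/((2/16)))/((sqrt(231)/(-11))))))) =8347779 * sqrt(231)/119168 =1064.68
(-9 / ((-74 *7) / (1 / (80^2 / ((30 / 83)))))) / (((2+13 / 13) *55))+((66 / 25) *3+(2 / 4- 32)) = -7137141579 / 302677760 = -23.58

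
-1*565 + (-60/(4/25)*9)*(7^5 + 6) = -56744440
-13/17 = -0.76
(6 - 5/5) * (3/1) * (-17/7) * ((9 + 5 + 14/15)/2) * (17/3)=-4624/3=-1541.33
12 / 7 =1.71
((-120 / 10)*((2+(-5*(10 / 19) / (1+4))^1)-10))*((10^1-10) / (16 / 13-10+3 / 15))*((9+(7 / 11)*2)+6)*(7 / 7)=0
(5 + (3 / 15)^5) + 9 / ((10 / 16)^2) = 87626 / 3125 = 28.04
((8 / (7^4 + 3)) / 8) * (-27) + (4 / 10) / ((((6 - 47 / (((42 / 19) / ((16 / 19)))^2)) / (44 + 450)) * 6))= -87311271 / 2175620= -40.13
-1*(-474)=474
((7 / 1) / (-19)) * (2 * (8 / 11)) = -112 / 209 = -0.54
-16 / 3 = -5.33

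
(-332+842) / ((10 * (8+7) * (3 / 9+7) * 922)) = 51 / 101420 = 0.00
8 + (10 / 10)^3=9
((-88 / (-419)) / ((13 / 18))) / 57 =0.01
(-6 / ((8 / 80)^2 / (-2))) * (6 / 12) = 600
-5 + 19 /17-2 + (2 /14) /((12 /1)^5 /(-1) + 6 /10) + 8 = 2.12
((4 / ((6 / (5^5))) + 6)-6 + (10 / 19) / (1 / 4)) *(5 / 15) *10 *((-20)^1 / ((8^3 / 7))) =-10401125 / 5472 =-1900.79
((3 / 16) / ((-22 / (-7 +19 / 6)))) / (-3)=-23 / 2112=-0.01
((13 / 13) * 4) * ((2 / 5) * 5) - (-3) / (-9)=23 / 3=7.67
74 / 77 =0.96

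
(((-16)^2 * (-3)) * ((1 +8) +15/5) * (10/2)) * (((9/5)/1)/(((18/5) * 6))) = -3840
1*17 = 17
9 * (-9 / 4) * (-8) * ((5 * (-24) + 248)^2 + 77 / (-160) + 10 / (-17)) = 3609487251 / 1360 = 2654034.74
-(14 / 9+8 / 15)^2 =-8836 / 2025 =-4.36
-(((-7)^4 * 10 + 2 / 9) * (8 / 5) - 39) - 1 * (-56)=-38321.36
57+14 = 71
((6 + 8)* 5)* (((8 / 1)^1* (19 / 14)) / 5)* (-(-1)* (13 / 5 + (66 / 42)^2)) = 188784 / 245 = 770.55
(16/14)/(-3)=-8/21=-0.38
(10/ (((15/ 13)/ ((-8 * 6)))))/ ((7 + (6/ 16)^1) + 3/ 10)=-16640/ 307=-54.20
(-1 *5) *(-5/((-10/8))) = -20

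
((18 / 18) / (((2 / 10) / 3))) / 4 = 3.75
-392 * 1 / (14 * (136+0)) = -0.21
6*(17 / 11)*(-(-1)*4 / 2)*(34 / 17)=408 / 11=37.09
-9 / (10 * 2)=-0.45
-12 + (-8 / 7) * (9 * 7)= -84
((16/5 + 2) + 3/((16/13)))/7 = 611/560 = 1.09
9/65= 0.14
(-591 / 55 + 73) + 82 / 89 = 309246 / 4895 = 63.18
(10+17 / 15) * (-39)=-2171 / 5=-434.20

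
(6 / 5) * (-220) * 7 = -1848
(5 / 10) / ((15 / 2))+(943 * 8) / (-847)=-112313 / 12705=-8.84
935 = 935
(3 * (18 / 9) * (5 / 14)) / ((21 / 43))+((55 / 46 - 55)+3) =-104623 / 2254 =-46.42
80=80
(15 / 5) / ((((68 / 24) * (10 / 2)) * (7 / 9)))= 162 / 595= 0.27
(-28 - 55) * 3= -249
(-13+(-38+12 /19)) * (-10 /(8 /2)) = 4785 /38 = 125.92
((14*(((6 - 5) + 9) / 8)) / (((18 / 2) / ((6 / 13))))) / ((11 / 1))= 35 / 429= 0.08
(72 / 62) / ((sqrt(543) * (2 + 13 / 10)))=40 * sqrt(543) / 61721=0.02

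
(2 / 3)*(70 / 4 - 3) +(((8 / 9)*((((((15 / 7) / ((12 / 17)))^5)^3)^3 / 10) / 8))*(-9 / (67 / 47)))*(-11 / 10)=41354563986059702759688352791176189771368891394742238575363430981494389173952458231148771 / 106504377698628528914137397451722890593238773668335398473381783273472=388289804416107404751.12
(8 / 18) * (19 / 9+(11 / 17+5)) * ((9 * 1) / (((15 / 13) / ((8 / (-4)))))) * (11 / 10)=-678964 / 11475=-59.17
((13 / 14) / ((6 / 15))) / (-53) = -65 / 1484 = -0.04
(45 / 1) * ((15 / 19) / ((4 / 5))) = 44.41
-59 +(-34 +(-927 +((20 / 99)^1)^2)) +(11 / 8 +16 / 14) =-558428779 / 548856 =-1017.44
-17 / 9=-1.89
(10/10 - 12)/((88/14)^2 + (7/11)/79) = -468391/1682727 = -0.28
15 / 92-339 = -31173 / 92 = -338.84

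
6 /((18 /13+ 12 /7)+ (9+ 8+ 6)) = 546 /2375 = 0.23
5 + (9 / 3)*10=35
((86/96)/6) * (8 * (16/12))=43/27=1.59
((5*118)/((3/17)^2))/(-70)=-17051/63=-270.65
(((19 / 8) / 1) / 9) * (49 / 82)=931 / 5904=0.16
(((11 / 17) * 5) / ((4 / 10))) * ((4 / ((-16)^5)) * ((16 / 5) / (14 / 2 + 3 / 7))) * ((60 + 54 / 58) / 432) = -226765 / 120965824512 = -0.00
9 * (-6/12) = -9/2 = -4.50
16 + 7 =23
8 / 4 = 2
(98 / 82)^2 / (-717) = -2401 / 1205277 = -0.00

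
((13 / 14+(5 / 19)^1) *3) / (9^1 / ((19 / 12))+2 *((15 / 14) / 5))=317 / 542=0.58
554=554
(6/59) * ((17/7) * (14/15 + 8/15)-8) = -0.45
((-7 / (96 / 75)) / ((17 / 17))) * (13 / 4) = -2275 / 128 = -17.77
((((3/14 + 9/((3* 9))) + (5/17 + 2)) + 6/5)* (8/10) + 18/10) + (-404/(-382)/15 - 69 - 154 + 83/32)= -3914885773/18183200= -215.30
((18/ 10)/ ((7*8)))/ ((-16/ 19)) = -171/ 4480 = -0.04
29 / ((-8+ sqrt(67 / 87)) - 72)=-201840 / 556733 - 29 * sqrt(5829) / 556733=-0.37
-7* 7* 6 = -294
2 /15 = 0.13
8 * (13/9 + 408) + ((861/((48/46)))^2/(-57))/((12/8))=-2849929/608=-4687.38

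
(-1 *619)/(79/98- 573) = 60662/56075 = 1.08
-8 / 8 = -1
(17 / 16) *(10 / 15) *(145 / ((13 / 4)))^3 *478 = 198185014000 / 6591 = 30069035.65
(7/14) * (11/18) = 0.31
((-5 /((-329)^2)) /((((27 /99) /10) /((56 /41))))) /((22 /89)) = -17800 /1901949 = -0.01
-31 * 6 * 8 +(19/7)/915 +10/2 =-9498596/6405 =-1483.00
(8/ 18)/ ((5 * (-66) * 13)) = -2/ 19305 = -0.00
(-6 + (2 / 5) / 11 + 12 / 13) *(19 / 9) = -68476 / 6435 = -10.64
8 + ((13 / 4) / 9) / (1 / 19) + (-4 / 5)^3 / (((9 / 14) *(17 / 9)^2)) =19036571 / 1300500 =14.64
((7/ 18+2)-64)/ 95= -1109/ 1710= -0.65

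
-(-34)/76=17/38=0.45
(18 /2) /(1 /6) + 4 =58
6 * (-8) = -48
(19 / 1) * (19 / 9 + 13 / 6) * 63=10241 / 2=5120.50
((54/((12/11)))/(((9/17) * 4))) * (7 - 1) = 561/4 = 140.25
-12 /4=-3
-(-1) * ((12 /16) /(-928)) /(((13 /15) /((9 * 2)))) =-405 /24128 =-0.02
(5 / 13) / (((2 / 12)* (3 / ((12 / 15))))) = 0.62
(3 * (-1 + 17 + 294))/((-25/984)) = -183024/5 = -36604.80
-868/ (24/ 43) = -9331/ 6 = -1555.17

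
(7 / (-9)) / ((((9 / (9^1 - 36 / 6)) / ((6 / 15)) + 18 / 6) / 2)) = -4 / 27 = -0.15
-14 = -14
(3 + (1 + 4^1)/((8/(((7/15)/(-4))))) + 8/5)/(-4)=-2173/1920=-1.13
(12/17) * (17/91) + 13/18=1399/1638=0.85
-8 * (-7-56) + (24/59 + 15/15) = 29819/59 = 505.41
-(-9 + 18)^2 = -81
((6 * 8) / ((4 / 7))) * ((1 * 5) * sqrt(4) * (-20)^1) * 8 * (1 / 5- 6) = 779520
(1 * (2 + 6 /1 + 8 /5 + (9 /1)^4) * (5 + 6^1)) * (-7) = -2529681 /5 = -505936.20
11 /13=0.85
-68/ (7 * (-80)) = 17/ 140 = 0.12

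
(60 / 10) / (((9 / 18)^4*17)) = 96 / 17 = 5.65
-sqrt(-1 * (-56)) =-2 * sqrt(14) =-7.48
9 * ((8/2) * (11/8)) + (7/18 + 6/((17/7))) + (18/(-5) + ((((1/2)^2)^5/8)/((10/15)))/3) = 611140349/12533760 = 48.76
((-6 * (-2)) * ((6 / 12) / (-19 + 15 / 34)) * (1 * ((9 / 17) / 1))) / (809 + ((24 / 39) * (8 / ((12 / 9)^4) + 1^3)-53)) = -5616 / 24877175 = -0.00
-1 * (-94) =94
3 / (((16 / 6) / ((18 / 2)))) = 81 / 8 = 10.12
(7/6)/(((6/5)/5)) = 175/36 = 4.86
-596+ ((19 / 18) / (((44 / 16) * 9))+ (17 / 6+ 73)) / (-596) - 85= -723406243 / 1062072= -681.13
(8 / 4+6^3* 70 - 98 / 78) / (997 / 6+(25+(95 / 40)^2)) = 37741376 / 491231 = 76.83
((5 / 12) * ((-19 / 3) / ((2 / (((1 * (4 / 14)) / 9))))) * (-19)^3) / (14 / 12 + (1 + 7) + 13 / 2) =651605 / 35532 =18.34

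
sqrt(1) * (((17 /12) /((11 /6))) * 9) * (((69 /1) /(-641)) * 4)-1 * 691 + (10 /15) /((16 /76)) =-29226161 /42306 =-690.83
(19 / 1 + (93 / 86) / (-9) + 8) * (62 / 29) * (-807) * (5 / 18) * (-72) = 1156619300 / 1247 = 927521.49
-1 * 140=-140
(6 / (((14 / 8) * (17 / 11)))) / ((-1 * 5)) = -264 / 595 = -0.44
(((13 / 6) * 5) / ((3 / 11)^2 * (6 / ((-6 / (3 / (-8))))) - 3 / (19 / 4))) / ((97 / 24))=-4781920 / 1076991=-4.44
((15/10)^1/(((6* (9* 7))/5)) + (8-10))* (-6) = 499/42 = 11.88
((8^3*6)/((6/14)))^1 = 7168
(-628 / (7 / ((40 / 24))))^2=22357.37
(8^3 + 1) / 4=513 / 4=128.25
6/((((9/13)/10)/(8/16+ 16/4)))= 390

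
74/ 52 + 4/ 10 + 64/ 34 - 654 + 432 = -482431/ 2210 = -218.29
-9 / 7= -1.29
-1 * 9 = -9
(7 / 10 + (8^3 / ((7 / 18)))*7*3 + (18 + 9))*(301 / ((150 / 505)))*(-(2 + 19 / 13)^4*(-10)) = 40266313900.86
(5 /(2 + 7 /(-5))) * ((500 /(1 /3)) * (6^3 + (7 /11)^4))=39560712500 /14641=2702049.89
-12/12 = -1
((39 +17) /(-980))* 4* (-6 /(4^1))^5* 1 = 243 /140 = 1.74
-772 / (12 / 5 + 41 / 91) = -351260 / 1297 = -270.82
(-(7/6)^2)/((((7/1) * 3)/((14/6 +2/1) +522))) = -34.11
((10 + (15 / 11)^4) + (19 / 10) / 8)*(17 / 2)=116.41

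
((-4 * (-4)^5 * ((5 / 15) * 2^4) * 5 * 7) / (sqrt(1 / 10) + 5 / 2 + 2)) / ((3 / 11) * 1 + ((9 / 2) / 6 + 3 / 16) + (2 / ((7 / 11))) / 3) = 50866421760 / 672607 - 1130364928 * sqrt(10) / 672607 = 70311.33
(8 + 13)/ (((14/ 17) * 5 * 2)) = 2.55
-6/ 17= -0.35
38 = 38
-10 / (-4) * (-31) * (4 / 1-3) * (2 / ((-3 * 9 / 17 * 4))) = 24.40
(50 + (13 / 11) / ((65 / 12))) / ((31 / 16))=44192 / 1705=25.92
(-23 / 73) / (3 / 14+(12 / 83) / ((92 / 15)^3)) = -2601401936 / 1774450347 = -1.47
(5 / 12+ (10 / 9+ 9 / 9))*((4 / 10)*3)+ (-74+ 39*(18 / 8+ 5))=12707 / 60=211.78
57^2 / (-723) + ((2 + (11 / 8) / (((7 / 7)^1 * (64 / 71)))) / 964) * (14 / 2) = -2205349 / 493568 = -4.47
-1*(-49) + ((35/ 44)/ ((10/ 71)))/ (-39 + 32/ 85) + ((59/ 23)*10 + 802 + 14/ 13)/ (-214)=59393867509/ 1320415096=44.98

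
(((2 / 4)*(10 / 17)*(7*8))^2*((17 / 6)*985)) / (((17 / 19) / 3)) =733628000 / 289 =2538505.19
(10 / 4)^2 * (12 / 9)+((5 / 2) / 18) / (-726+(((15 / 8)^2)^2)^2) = 8.33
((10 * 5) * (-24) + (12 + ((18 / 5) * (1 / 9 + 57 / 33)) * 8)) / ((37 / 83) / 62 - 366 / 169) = 54292008472 / 103245065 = 525.86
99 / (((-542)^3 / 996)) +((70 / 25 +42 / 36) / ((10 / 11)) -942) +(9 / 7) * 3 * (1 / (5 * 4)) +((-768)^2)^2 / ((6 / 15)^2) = 45438299413043913120749 / 20897636550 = 2174327192662.56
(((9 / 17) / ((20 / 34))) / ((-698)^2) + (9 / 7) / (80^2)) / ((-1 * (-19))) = 1106289 / 103677011200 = 0.00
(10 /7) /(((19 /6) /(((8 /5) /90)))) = 16 /1995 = 0.01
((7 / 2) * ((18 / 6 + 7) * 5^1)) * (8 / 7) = 200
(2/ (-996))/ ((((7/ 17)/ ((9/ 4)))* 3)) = -17/ 4648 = -0.00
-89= -89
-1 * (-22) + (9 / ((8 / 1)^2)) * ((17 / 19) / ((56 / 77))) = 215699 / 9728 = 22.17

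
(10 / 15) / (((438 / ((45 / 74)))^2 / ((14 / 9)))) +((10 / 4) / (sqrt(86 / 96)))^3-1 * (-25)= 3000 * sqrt(129) / 1849 +2188620475 / 87544812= 43.43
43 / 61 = 0.70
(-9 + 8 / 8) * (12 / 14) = -48 / 7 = -6.86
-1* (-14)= 14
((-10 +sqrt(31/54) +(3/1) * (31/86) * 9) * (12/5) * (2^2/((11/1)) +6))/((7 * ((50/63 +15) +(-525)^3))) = 4347/1078001987810-21 * sqrt(186)/25069813670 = -0.00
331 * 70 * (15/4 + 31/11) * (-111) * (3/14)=-159272235/44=-3619823.52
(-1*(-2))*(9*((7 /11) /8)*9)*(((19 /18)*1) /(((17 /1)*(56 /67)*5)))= 11457 /59840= 0.19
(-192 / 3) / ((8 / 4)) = -32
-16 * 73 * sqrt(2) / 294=-584 * sqrt(2) / 147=-5.62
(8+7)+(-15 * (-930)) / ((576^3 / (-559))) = 158819255 / 10616832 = 14.96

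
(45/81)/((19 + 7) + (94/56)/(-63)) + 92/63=4276904/2886471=1.48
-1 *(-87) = 87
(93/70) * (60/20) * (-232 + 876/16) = -197811/280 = -706.47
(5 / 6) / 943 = 5 / 5658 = 0.00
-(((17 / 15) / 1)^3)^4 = -582622237229761 / 129746337890625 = -4.49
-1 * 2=-2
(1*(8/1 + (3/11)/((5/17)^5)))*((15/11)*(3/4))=40811139/302500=134.91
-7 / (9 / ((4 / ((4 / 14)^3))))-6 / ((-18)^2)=-3602 / 27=-133.41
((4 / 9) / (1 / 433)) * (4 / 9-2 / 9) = 3464 / 81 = 42.77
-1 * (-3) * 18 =54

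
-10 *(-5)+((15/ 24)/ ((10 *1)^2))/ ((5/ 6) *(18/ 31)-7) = 1615969/ 32320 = 50.00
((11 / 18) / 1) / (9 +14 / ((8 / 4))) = 11 / 288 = 0.04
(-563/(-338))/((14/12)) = 1689/1183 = 1.43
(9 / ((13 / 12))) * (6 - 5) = 108 / 13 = 8.31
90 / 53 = 1.70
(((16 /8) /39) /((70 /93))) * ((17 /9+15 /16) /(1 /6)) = 12617 /10920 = 1.16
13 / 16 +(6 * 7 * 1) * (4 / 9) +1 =983 / 48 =20.48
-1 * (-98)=98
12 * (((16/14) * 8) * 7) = 768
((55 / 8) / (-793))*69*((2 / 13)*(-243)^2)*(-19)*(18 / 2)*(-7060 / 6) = -22544670527775 / 20618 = -1093446043.64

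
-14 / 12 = -7 / 6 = -1.17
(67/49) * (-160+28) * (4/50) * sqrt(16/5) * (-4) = 283008 * sqrt(5)/6125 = 103.32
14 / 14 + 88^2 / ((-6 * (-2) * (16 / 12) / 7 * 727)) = 4115 / 727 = 5.66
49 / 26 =1.88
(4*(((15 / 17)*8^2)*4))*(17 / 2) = 7680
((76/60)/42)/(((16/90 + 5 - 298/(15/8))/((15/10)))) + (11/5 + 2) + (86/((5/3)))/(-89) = 312076887/86210740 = 3.62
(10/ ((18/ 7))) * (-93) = -1085/ 3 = -361.67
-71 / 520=-0.14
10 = 10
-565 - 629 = -1194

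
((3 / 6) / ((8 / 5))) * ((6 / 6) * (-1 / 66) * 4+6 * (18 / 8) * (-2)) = -4465 / 528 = -8.46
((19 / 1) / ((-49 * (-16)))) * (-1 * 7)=-19 / 112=-0.17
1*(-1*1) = -1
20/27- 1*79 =-2113/27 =-78.26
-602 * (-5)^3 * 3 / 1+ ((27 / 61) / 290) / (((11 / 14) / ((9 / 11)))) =241607810451 / 1070245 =225750.00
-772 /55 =-14.04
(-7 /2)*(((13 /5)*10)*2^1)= -182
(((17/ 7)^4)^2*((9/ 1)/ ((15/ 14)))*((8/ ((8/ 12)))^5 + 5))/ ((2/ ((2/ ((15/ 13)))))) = 2192064793.85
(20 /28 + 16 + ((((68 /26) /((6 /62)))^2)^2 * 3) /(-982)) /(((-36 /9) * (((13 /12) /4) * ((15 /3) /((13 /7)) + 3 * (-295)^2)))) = 8550340349974 /1499265587248065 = 0.01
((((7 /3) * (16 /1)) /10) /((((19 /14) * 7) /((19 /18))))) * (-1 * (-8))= 448 /135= 3.32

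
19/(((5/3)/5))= 57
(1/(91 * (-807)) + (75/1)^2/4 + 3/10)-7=2055575047/1468740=1399.55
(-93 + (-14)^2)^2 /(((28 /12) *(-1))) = -31827 /7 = -4546.71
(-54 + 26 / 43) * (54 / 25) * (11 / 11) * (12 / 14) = -106272 / 1075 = -98.86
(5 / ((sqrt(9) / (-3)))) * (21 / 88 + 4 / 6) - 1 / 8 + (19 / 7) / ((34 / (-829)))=-278158 / 3927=-70.83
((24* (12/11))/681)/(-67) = -96/167299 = -0.00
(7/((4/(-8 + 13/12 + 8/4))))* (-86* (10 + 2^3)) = 53277/4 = 13319.25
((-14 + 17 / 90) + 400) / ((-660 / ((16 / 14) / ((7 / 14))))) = -69514 / 51975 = -1.34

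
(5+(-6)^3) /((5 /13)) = -2743 /5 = -548.60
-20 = -20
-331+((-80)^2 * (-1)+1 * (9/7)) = -47108/7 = -6729.71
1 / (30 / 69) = 23 / 10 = 2.30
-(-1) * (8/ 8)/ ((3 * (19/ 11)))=11/ 57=0.19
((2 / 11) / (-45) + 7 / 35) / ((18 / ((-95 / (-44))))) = 1843 / 78408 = 0.02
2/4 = 1/2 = 0.50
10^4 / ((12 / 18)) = 15000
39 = 39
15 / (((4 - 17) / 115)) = -1725 / 13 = -132.69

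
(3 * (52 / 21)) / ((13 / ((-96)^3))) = -3538944 / 7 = -505563.43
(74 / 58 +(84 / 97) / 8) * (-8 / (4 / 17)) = -132379 / 2813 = -47.06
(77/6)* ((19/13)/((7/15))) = 1045/26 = 40.19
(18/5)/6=3/5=0.60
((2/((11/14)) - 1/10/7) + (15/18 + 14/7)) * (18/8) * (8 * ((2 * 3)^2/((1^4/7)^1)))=1338336/55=24333.38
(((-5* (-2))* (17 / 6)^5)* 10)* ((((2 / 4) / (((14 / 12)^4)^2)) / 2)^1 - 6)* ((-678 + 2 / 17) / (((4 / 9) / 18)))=34257741287570425 / 11529602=2971285677.30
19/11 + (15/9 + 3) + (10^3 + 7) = 33442/33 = 1013.39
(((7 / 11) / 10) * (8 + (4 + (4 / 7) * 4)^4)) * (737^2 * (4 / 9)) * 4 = 496068544576 / 5145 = 96417598.56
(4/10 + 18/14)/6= 59/210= 0.28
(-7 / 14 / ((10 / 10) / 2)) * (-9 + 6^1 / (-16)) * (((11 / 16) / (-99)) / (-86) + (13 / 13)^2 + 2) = 928825 / 33024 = 28.13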